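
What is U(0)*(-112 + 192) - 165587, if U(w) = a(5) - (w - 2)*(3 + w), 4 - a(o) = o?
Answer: -165187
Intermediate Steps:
a(o) = 4 - o
U(w) = -1 - (-2 + w)*(3 + w) (U(w) = (4 - 1*5) - (w - 2)*(3 + w) = (4 - 5) - (-2 + w)*(3 + w) = -1 - (-2 + w)*(3 + w))
U(0)*(-112 + 192) - 165587 = (5 - 1*0 - 1*0**2)*(-112 + 192) - 165587 = (5 + 0 - 1*0)*80 - 165587 = (5 + 0 + 0)*80 - 165587 = 5*80 - 165587 = 400 - 165587 = -165187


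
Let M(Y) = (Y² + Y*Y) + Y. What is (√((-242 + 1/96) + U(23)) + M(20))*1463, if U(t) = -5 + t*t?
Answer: 1199660 + 1463*√162438/24 ≈ 1.2242e+6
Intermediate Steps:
M(Y) = Y + 2*Y² (M(Y) = (Y² + Y²) + Y = 2*Y² + Y = Y + 2*Y²)
U(t) = -5 + t²
(√((-242 + 1/96) + U(23)) + M(20))*1463 = (√((-242 + 1/96) + (-5 + 23²)) + 20*(1 + 2*20))*1463 = (√((-242 + 1/96) + (-5 + 529)) + 20*(1 + 40))*1463 = (√(-23231/96 + 524) + 20*41)*1463 = (√(27073/96) + 820)*1463 = (√162438/24 + 820)*1463 = (820 + √162438/24)*1463 = 1199660 + 1463*√162438/24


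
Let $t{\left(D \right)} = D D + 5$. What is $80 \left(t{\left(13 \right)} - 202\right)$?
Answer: $-2240$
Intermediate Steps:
$t{\left(D \right)} = 5 + D^{2}$ ($t{\left(D \right)} = D^{2} + 5 = 5 + D^{2}$)
$80 \left(t{\left(13 \right)} - 202\right) = 80 \left(\left(5 + 13^{2}\right) - 202\right) = 80 \left(\left(5 + 169\right) - 202\right) = 80 \left(174 - 202\right) = 80 \left(-28\right) = -2240$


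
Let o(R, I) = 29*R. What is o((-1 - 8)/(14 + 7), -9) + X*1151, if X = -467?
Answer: -3762706/7 ≈ -5.3753e+5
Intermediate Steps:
o((-1 - 8)/(14 + 7), -9) + X*1151 = 29*((-1 - 8)/(14 + 7)) - 467*1151 = 29*(-9/21) - 537517 = 29*(-9*1/21) - 537517 = 29*(-3/7) - 537517 = -87/7 - 537517 = -3762706/7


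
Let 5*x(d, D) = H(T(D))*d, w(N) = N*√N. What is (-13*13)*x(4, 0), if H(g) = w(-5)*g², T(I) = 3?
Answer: 6084*I*√5 ≈ 13604.0*I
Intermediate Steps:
w(N) = N^(3/2)
H(g) = -5*I*√5*g² (H(g) = (-5)^(3/2)*g² = (-5*I*√5)*g² = -5*I*√5*g²)
x(d, D) = -9*I*d*√5 (x(d, D) = ((-5*I*√5*3²)*d)/5 = ((-5*I*√5*9)*d)/5 = ((-45*I*√5)*d)/5 = (-45*I*d*√5)/5 = -9*I*d*√5)
(-13*13)*x(4, 0) = (-13*13)*(-9*I*4*√5) = -(-6084)*I*√5 = 6084*I*√5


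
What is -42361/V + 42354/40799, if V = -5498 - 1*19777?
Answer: 2798783789/1031194725 ≈ 2.7141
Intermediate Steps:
V = -25275 (V = -5498 - 19777 = -25275)
-42361/V + 42354/40799 = -42361/(-25275) + 42354/40799 = -42361*(-1/25275) + 42354*(1/40799) = 42361/25275 + 42354/40799 = 2798783789/1031194725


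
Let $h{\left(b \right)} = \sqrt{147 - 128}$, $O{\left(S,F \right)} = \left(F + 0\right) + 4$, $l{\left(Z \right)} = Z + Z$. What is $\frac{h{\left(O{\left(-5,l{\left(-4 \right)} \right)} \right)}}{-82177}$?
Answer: $- \frac{\sqrt{19}}{82177} \approx -5.3043 \cdot 10^{-5}$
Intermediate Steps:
$l{\left(Z \right)} = 2 Z$
$O{\left(S,F \right)} = 4 + F$ ($O{\left(S,F \right)} = F + 4 = 4 + F$)
$h{\left(b \right)} = \sqrt{19}$
$\frac{h{\left(O{\left(-5,l{\left(-4 \right)} \right)} \right)}}{-82177} = \frac{\sqrt{19}}{-82177} = \sqrt{19} \left(- \frac{1}{82177}\right) = - \frac{\sqrt{19}}{82177}$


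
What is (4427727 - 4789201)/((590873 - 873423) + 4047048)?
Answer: -180737/1882249 ≈ -0.096022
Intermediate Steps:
(4427727 - 4789201)/((590873 - 873423) + 4047048) = -361474/(-282550 + 4047048) = -361474/3764498 = -361474*1/3764498 = -180737/1882249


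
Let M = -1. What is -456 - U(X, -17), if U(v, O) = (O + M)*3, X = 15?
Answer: -402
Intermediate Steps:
U(v, O) = -3 + 3*O (U(v, O) = (O - 1)*3 = (-1 + O)*3 = -3 + 3*O)
-456 - U(X, -17) = -456 - (-3 + 3*(-17)) = -456 - (-3 - 51) = -456 - 1*(-54) = -456 + 54 = -402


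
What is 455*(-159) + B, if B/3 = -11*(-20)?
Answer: -71685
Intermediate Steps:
B = 660 (B = 3*(-11*(-20)) = 3*220 = 660)
455*(-159) + B = 455*(-159) + 660 = -72345 + 660 = -71685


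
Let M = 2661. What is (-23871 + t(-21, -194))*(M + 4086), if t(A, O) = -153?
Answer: -162089928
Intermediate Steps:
(-23871 + t(-21, -194))*(M + 4086) = (-23871 - 153)*(2661 + 4086) = -24024*6747 = -162089928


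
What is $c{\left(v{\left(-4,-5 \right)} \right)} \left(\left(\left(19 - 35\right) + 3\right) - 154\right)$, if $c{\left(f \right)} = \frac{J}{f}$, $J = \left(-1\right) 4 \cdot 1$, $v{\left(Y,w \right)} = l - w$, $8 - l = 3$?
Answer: $\frac{334}{5} \approx 66.8$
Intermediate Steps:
$l = 5$ ($l = 8 - 3 = 5$)
$v{\left(Y,w \right)} = 5 - w$
$J = -4$ ($J = \left(-4\right) 1 = -4$)
$c{\left(f \right)} = - \frac{4}{f}$
$c{\left(v{\left(-4,-5 \right)} \right)} \left(\left(\left(19 - 35\right) + 3\right) - 154\right) = - \frac{4}{5 - -5} \left(\left(\left(19 - 35\right) + 3\right) - 154\right) = - \frac{4}{5 + 5} \left(\left(-16 + 3\right) - 154\right) = - \frac{4}{10} \left(-13 - 154\right) = \left(-4\right) \frac{1}{10} \left(-167\right) = \left(- \frac{2}{5}\right) \left(-167\right) = \frac{334}{5}$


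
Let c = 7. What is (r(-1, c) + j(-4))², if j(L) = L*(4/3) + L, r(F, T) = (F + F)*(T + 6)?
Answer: 11236/9 ≈ 1248.4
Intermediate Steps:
r(F, T) = 2*F*(6 + T) (r(F, T) = (2*F)*(6 + T) = 2*F*(6 + T))
j(L) = 7*L/3 (j(L) = L*(4*(⅓)) + L = L*(4/3) + L = 4*L/3 + L = 7*L/3)
(r(-1, c) + j(-4))² = (2*(-1)*(6 + 7) + (7/3)*(-4))² = (2*(-1)*13 - 28/3)² = (-26 - 28/3)² = (-106/3)² = 11236/9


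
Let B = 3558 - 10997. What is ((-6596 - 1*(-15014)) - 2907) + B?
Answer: -1928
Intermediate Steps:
B = -7439
((-6596 - 1*(-15014)) - 2907) + B = ((-6596 - 1*(-15014)) - 2907) - 7439 = ((-6596 + 15014) - 2907) - 7439 = (8418 - 2907) - 7439 = 5511 - 7439 = -1928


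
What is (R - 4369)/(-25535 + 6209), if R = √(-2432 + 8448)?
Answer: 4369/19326 - 4*√94/9663 ≈ 0.22206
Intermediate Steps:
R = 8*√94 (R = √6016 = 8*√94 ≈ 77.563)
(R - 4369)/(-25535 + 6209) = (8*√94 - 4369)/(-25535 + 6209) = (-4369 + 8*√94)/(-19326) = (-4369 + 8*√94)*(-1/19326) = 4369/19326 - 4*√94/9663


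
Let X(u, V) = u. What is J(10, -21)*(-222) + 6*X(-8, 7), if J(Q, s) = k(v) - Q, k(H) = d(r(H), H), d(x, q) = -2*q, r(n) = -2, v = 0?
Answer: 2172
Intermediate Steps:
k(H) = -2*H
J(Q, s) = -Q (J(Q, s) = -2*0 - Q = 0 - Q = -Q)
J(10, -21)*(-222) + 6*X(-8, 7) = -1*10*(-222) + 6*(-8) = -10*(-222) - 48 = 2220 - 48 = 2172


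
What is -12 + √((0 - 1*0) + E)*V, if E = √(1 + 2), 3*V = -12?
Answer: -12 - 4*3^(¼) ≈ -17.264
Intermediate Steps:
V = -4 (V = (⅓)*(-12) = -4)
E = √3 ≈ 1.7320
-12 + √((0 - 1*0) + E)*V = -12 + √((0 - 1*0) + √3)*(-4) = -12 + √((0 + 0) + √3)*(-4) = -12 + √(0 + √3)*(-4) = -12 + √(√3)*(-4) = -12 + 3^(¼)*(-4) = -12 - 4*3^(¼)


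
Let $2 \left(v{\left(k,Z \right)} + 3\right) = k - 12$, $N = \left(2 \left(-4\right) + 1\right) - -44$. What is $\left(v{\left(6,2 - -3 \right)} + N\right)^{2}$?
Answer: $961$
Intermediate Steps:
$N = 37$ ($N = \left(-8 + 1\right) + 44 = -7 + 44 = 37$)
$v{\left(k,Z \right)} = -9 + \frac{k}{2}$ ($v{\left(k,Z \right)} = -3 + \frac{k - 12}{2} = -3 + \frac{-12 + k}{2} = -3 + \left(-6 + \frac{k}{2}\right) = -9 + \frac{k}{2}$)
$\left(v{\left(6,2 - -3 \right)} + N\right)^{2} = \left(\left(-9 + \frac{1}{2} \cdot 6\right) + 37\right)^{2} = \left(\left(-9 + 3\right) + 37\right)^{2} = \left(-6 + 37\right)^{2} = 31^{2} = 961$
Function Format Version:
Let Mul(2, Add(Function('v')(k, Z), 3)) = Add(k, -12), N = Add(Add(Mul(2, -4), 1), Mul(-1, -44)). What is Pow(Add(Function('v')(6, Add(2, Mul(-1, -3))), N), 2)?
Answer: 961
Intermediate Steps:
N = 37 (N = Add(Add(-8, 1), 44) = Add(-7, 44) = 37)
Function('v')(k, Z) = Add(-9, Mul(Rational(1, 2), k)) (Function('v')(k, Z) = Add(-3, Mul(Rational(1, 2), Add(k, -12))) = Add(-3, Mul(Rational(1, 2), Add(-12, k))) = Add(-3, Add(-6, Mul(Rational(1, 2), k))) = Add(-9, Mul(Rational(1, 2), k)))
Pow(Add(Function('v')(6, Add(2, Mul(-1, -3))), N), 2) = Pow(Add(Add(-9, Mul(Rational(1, 2), 6)), 37), 2) = Pow(Add(Add(-9, 3), 37), 2) = Pow(Add(-6, 37), 2) = Pow(31, 2) = 961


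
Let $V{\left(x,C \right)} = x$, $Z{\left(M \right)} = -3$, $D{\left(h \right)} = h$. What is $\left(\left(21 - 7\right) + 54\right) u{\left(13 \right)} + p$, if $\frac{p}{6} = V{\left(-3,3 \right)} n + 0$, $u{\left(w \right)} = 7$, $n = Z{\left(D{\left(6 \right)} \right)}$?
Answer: $530$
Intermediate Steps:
$n = -3$
$p = 54$ ($p = 6 \left(\left(-3\right) \left(-3\right) + 0\right) = 6 \left(9 + 0\right) = 6 \cdot 9 = 54$)
$\left(\left(21 - 7\right) + 54\right) u{\left(13 \right)} + p = \left(\left(21 - 7\right) + 54\right) 7 + 54 = \left(14 + 54\right) 7 + 54 = 68 \cdot 7 + 54 = 476 + 54 = 530$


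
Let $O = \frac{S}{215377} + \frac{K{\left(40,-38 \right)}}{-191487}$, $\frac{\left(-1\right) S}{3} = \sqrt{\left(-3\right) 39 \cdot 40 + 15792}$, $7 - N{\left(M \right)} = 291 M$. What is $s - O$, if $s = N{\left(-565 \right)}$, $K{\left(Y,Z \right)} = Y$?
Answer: $\frac{31484675554}{191487} + \frac{6 \sqrt{2778}}{215377} \approx 1.6442 \cdot 10^{5}$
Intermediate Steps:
$N{\left(M \right)} = 7 - 291 M$
$s = 164422$ ($s = 7 - -164415 = 7 + 164415 = 164422$)
$S = - 6 \sqrt{2778}$ ($S = - 3 \sqrt{\left(-3\right) 39 \cdot 40 + 15792} = - 3 \sqrt{\left(-117\right) 40 + 15792} = - 3 \sqrt{-4680 + 15792} = - 3 \sqrt{11112} = - 3 \cdot 2 \sqrt{2778} = - 6 \sqrt{2778} \approx -316.24$)
$O = - \frac{40}{191487} - \frac{6 \sqrt{2778}}{215377}$ ($O = \frac{\left(-6\right) \sqrt{2778}}{215377} + \frac{40}{-191487} = - 6 \sqrt{2778} \cdot \frac{1}{215377} + 40 \left(- \frac{1}{191487}\right) = - \frac{6 \sqrt{2778}}{215377} - \frac{40}{191487} = - \frac{40}{191487} - \frac{6 \sqrt{2778}}{215377} \approx -0.0016772$)
$s - O = 164422 - \left(- \frac{40}{191487} - \frac{6 \sqrt{2778}}{215377}\right) = 164422 + \left(\frac{40}{191487} + \frac{6 \sqrt{2778}}{215377}\right) = \frac{31484675554}{191487} + \frac{6 \sqrt{2778}}{215377}$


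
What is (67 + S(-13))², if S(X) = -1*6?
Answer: 3721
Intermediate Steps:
S(X) = -6
(67 + S(-13))² = (67 - 6)² = 61² = 3721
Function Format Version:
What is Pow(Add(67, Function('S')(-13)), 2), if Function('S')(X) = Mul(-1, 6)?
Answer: 3721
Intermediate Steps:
Function('S')(X) = -6
Pow(Add(67, Function('S')(-13)), 2) = Pow(Add(67, -6), 2) = Pow(61, 2) = 3721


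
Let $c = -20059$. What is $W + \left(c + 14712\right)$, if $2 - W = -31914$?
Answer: $26569$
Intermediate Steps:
$W = 31916$ ($W = 2 - -31914 = 2 + 31914 = 31916$)
$W + \left(c + 14712\right) = 31916 + \left(-20059 + 14712\right) = 31916 - 5347 = 26569$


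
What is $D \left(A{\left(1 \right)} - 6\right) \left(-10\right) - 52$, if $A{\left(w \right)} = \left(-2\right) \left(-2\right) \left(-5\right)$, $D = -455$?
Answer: $-118352$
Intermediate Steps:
$A{\left(w \right)} = -20$ ($A{\left(w \right)} = 4 \left(-5\right) = -20$)
$D \left(A{\left(1 \right)} - 6\right) \left(-10\right) - 52 = - 455 \left(-20 - 6\right) \left(-10\right) - 52 = - 455 \left(\left(-26\right) \left(-10\right)\right) - 52 = \left(-455\right) 260 - 52 = -118300 - 52 = -118352$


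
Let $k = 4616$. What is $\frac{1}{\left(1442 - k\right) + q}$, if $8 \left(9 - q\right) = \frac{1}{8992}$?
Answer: $- \frac{71936}{227677441} \approx -0.00031596$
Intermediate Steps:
$q = \frac{647423}{71936}$ ($q = 9 - \frac{1}{8 \cdot 8992} = 9 - \frac{1}{71936} = \frac{647423}{71936} \approx 9.0$)
$\frac{1}{\left(1442 - k\right) + q} = \frac{1}{\left(1442 - 4616\right) + \frac{647423}{71936}} = \frac{1}{-3174 + \frac{647423}{71936}} = \frac{1}{- \frac{227677441}{71936}} = - \frac{71936}{227677441}$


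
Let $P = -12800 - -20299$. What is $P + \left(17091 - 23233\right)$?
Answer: $1357$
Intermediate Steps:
$P = 7499$ ($P = -12800 + 20299 = 7499$)
$P + \left(17091 - 23233\right) = 7499 + \left(17091 - 23233\right) = 7499 - 6142 = 1357$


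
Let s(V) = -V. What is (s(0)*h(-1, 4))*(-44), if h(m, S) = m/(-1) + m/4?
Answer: 0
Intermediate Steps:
h(m, S) = -3*m/4 (h(m, S) = m*(-1) + m*(¼) = -m + m/4 = -3*m/4)
(s(0)*h(-1, 4))*(-44) = ((-1*0)*(-¾*(-1)))*(-44) = (0*(¾))*(-44) = 0*(-44) = 0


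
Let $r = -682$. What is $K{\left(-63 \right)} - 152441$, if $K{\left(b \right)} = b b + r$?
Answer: $-149154$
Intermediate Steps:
$K{\left(b \right)} = -682 + b^{2}$ ($K{\left(b \right)} = b b - 682 = b^{2} - 682 = -682 + b^{2}$)
$K{\left(-63 \right)} - 152441 = \left(-682 + \left(-63\right)^{2}\right) - 152441 = \left(-682 + 3969\right) - 152441 = 3287 - 152441 = -149154$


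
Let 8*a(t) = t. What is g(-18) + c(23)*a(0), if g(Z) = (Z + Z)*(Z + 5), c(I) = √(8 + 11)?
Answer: 468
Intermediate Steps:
a(t) = t/8
c(I) = √19
g(Z) = 2*Z*(5 + Z) (g(Z) = (2*Z)*(5 + Z) = 2*Z*(5 + Z))
g(-18) + c(23)*a(0) = 2*(-18)*(5 - 18) + √19*((⅛)*0) = 2*(-18)*(-13) + √19*0 = 468 + 0 = 468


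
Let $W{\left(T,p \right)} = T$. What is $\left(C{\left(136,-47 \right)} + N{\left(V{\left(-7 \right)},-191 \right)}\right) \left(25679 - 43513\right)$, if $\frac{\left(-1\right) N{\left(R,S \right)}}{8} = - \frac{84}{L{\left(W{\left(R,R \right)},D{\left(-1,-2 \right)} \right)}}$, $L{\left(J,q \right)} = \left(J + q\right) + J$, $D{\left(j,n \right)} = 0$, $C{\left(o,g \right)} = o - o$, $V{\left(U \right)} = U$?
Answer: $856032$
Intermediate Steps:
$C{\left(o,g \right)} = 0$
$L{\left(J,q \right)} = q + 2 J$
$N{\left(R,S \right)} = \frac{336}{R}$ ($N{\left(R,S \right)} = - 8 \left(- \frac{84}{0 + 2 R}\right) = - 8 \left(- \frac{84}{2 R}\right) = - 8 \left(- 84 \frac{1}{2 R}\right) = - 8 \left(- \frac{42}{R}\right) = \frac{336}{R}$)
$\left(C{\left(136,-47 \right)} + N{\left(V{\left(-7 \right)},-191 \right)}\right) \left(25679 - 43513\right) = \left(0 + \frac{336}{-7}\right) \left(25679 - 43513\right) = \left(0 + 336 \left(- \frac{1}{7}\right)\right) \left(-17834\right) = \left(0 - 48\right) \left(-17834\right) = \left(-48\right) \left(-17834\right) = 856032$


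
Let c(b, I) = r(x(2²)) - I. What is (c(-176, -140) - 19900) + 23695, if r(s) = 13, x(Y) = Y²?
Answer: 3948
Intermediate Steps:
c(b, I) = 13 - I
(c(-176, -140) - 19900) + 23695 = ((13 - 1*(-140)) - 19900) + 23695 = ((13 + 140) - 19900) + 23695 = (153 - 19900) + 23695 = -19747 + 23695 = 3948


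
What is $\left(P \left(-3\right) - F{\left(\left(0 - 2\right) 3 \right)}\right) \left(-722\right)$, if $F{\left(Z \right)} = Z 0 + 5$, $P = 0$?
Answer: $3610$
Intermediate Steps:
$F{\left(Z \right)} = 5$ ($F{\left(Z \right)} = 0 + 5 = 5$)
$\left(P \left(-3\right) - F{\left(\left(0 - 2\right) 3 \right)}\right) \left(-722\right) = \left(0 \left(-3\right) - 5\right) \left(-722\right) = \left(0 - 5\right) \left(-722\right) = \left(-5\right) \left(-722\right) = 3610$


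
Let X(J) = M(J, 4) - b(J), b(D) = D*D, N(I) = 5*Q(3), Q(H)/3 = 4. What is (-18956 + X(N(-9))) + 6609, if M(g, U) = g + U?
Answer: -15883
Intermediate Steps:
Q(H) = 12 (Q(H) = 3*4 = 12)
N(I) = 60 (N(I) = 5*12 = 60)
b(D) = D²
M(g, U) = U + g
X(J) = 4 + J - J² (X(J) = (4 + J) - J² = 4 + J - J²)
(-18956 + X(N(-9))) + 6609 = (-18956 + (4 + 60 - 1*60²)) + 6609 = (-18956 + (4 + 60 - 1*3600)) + 6609 = (-18956 + (4 + 60 - 3600)) + 6609 = (-18956 - 3536) + 6609 = -22492 + 6609 = -15883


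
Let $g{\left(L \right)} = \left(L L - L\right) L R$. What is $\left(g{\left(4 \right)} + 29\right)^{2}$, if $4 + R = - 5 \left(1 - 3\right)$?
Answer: $100489$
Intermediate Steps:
$R = 6$ ($R = -4 - 5 \left(1 - 3\right) = -4 - -10 = -4 + 10 = 6$)
$g{\left(L \right)} = 6 L \left(L^{2} - L\right)$ ($g{\left(L \right)} = \left(L L - L\right) L 6 = \left(L^{2} - L\right) L 6 = L \left(L^{2} - L\right) 6 = 6 L \left(L^{2} - L\right)$)
$\left(g{\left(4 \right)} + 29\right)^{2} = \left(6 \cdot 4^{2} \left(-1 + 4\right) + 29\right)^{2} = \left(6 \cdot 16 \cdot 3 + 29\right)^{2} = \left(288 + 29\right)^{2} = 317^{2} = 100489$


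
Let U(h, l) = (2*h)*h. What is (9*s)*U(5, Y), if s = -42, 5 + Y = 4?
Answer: -18900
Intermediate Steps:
Y = -1 (Y = -5 + 4 = -1)
U(h, l) = 2*h²
(9*s)*U(5, Y) = (9*(-42))*(2*5²) = -756*25 = -378*50 = -18900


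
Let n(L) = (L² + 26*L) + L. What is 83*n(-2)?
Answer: -4150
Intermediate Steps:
n(L) = L² + 27*L
83*n(-2) = 83*(-2*(27 - 2)) = 83*(-2*25) = 83*(-50) = -4150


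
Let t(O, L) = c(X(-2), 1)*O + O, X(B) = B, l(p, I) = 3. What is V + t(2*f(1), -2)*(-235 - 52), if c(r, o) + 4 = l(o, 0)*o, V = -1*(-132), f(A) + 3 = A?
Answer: 132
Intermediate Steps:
f(A) = -3 + A
V = 132
c(r, o) = -4 + 3*o
t(O, L) = 0 (t(O, L) = (-4 + 3*1)*O + O = (-4 + 3)*O + O = -O + O = 0)
V + t(2*f(1), -2)*(-235 - 52) = 132 + 0*(-235 - 52) = 132 + 0*(-287) = 132 + 0 = 132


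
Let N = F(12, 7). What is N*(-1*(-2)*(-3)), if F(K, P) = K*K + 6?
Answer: -900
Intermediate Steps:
F(K, P) = 6 + K² (F(K, P) = K² + 6 = 6 + K²)
N = 150 (N = 6 + 12² = 6 + 144 = 150)
N*(-1*(-2)*(-3)) = 150*(-1*(-2)*(-3)) = 150*(2*(-3)) = 150*(-6) = -900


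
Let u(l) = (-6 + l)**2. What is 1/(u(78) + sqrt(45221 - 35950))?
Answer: 5184/26864585 - sqrt(9271)/26864585 ≈ 0.00018938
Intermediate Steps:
1/(u(78) + sqrt(45221 - 35950)) = 1/((-6 + 78)**2 + sqrt(45221 - 35950)) = 1/(72**2 + sqrt(9271)) = 1/(5184 + sqrt(9271))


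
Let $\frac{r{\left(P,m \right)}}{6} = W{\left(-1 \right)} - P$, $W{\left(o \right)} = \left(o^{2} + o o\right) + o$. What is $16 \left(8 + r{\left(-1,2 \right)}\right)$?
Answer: $320$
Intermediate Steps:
$W{\left(o \right)} = o + 2 o^{2}$ ($W{\left(o \right)} = \left(o^{2} + o^{2}\right) + o = 2 o^{2} + o = o + 2 o^{2}$)
$r{\left(P,m \right)} = 6 - 6 P$ ($r{\left(P,m \right)} = 6 \left(- (1 + 2 \left(-1\right)) - P\right) = 6 \left(- (1 - 2) - P\right) = 6 \left(\left(-1\right) \left(-1\right) - P\right) = 6 \left(1 - P\right) = 6 - 6 P$)
$16 \left(8 + r{\left(-1,2 \right)}\right) = 16 \left(8 + \left(6 - -6\right)\right) = 16 \left(8 + \left(6 + 6\right)\right) = 16 \left(8 + 12\right) = 16 \cdot 20 = 320$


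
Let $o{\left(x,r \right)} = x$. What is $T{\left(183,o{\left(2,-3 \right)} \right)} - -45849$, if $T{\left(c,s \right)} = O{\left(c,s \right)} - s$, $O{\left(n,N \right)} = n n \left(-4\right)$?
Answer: $-88109$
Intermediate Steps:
$O{\left(n,N \right)} = - 4 n^{2}$ ($O{\left(n,N \right)} = n^{2} \left(-4\right) = - 4 n^{2}$)
$T{\left(c,s \right)} = - s - 4 c^{2}$ ($T{\left(c,s \right)} = - 4 c^{2} - s = - s - 4 c^{2}$)
$T{\left(183,o{\left(2,-3 \right)} \right)} - -45849 = \left(\left(-1\right) 2 - 4 \cdot 183^{2}\right) - -45849 = \left(-2 - 133956\right) + 45849 = -133958 + 45849 = -88109$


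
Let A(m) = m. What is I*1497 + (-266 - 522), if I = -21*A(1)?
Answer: -32225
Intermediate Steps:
I = -21 (I = -21*1 = -21)
I*1497 + (-266 - 522) = -21*1497 + (-266 - 522) = -31437 - 788 = -32225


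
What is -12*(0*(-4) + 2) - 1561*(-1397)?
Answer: 2180693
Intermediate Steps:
-12*(0*(-4) + 2) - 1561*(-1397) = -12*(0 + 2) + 2180717 = -12*2 + 2180717 = -24 + 2180717 = 2180693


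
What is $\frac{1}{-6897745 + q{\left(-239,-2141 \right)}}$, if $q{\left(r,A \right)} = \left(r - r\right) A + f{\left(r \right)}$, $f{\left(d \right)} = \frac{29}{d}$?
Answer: $- \frac{239}{1648561084} \approx -1.4497 \cdot 10^{-7}$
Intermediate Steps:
$q{\left(r,A \right)} = \frac{29}{r}$ ($q{\left(r,A \right)} = \left(r - r\right) A + \frac{29}{r} = 0 A + \frac{29}{r} = 0 + \frac{29}{r} = \frac{29}{r}$)
$\frac{1}{-6897745 + q{\left(-239,-2141 \right)}} = \frac{1}{-6897745 + \frac{29}{-239}} = \frac{1}{-6897745 + 29 \left(- \frac{1}{239}\right)} = \frac{1}{-6897745 - \frac{29}{239}} = \frac{1}{- \frac{1648561084}{239}} = - \frac{239}{1648561084}$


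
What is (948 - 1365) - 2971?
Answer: -3388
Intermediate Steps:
(948 - 1365) - 2971 = -417 - 2971 = -3388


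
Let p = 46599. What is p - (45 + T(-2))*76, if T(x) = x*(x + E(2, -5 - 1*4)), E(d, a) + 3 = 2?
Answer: 42723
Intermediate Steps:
E(d, a) = -1 (E(d, a) = -3 + 2 = -1)
T(x) = x*(-1 + x) (T(x) = x*(x - 1) = x*(-1 + x))
p - (45 + T(-2))*76 = 46599 - (45 - 2*(-1 - 2))*76 = 46599 - (45 - 2*(-3))*76 = 46599 - (45 + 6)*76 = 46599 - 51*76 = 46599 - 1*3876 = 46599 - 3876 = 42723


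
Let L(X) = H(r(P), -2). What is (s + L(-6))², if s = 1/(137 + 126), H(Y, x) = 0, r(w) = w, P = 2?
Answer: 1/69169 ≈ 1.4457e-5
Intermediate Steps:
L(X) = 0
s = 1/263 ≈ 0.0038023
(s + L(-6))² = (1/263 + 0)² = (1/263)² = 1/69169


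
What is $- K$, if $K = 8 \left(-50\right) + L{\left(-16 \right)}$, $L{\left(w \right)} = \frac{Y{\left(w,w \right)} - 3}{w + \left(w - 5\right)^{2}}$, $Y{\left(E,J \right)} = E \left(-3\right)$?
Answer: $\frac{33991}{85} \approx 399.89$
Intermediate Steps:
$Y{\left(E,J \right)} = - 3 E$
$L{\left(w \right)} = \frac{-3 - 3 w}{w + \left(-5 + w\right)^{2}}$ ($L{\left(w \right)} = \frac{- 3 w - 3}{w + \left(w - 5\right)^{2}} = \frac{-3 - 3 w}{w + \left(-5 + w\right)^{2}}$)
$K = - \frac{33991}{85}$ ($K = 8 \left(-50\right) + \frac{3 \left(-1 - -16\right)}{-16 + \left(-5 - 16\right)^{2}} = -400 + \frac{3 \left(-1 + 16\right)}{-16 + \left(-21\right)^{2}} = -400 + 3 \frac{1}{-16 + 441} \cdot 15 = -400 + 3 \cdot \frac{1}{425} \cdot 15 = -400 + \frac{9}{85} = - \frac{33991}{85} \approx -399.89$)
$- K = \left(-1\right) \left(- \frac{33991}{85}\right) = \frac{33991}{85}$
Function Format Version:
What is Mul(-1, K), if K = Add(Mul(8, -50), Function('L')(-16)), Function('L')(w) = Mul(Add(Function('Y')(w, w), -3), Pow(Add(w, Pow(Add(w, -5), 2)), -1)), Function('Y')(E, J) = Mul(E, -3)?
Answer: Rational(33991, 85) ≈ 399.89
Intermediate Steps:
Function('Y')(E, J) = Mul(-3, E)
Function('L')(w) = Mul(Pow(Add(w, Pow(Add(-5, w), 2)), -1), Add(-3, Mul(-3, w))) (Function('L')(w) = Mul(Add(Mul(-3, w), -3), Pow(Add(w, Pow(Add(w, -5), 2)), -1)) = Mul(Add(-3, Mul(-3, w)), Pow(Add(w, Pow(Add(-5, w), 2)), -1)) = Mul(Pow(Add(w, Pow(Add(-5, w), 2)), -1), Add(-3, Mul(-3, w))))
K = Rational(-33991, 85) (K = Add(Mul(8, -50), Mul(3, Pow(Add(-16, Pow(Add(-5, -16), 2)), -1), Add(-1, Mul(-1, -16)))) = Add(-400, Mul(3, Pow(Add(-16, Pow(-21, 2)), -1), Add(-1, 16))) = Add(-400, Mul(3, Pow(Add(-16, 441), -1), 15)) = Add(-400, Mul(3, Pow(425, -1), 15)) = Add(-400, Mul(3, Rational(1, 425), 15)) = Add(-400, Rational(9, 85)) = Rational(-33991, 85) ≈ -399.89)
Mul(-1, K) = Mul(-1, Rational(-33991, 85)) = Rational(33991, 85)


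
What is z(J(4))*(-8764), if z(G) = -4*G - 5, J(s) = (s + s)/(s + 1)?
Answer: 499548/5 ≈ 99910.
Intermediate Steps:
J(s) = 2*s/(1 + s) (J(s) = (2*s)/(1 + s) = 2*s/(1 + s))
z(G) = -5 - 4*G
z(J(4))*(-8764) = (-5 - 8*4/(1 + 4))*(-8764) = (-5 - 8*4/5)*(-8764) = (-5 - 4*8/5)*(-8764) = (-5 - 32/5)*(-8764) = -57/5*(-8764) = 499548/5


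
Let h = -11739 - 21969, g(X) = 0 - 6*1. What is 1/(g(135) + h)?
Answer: -1/33714 ≈ -2.9661e-5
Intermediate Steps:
g(X) = -6 (g(X) = 0 - 6 = -6)
h = -33708
1/(g(135) + h) = 1/(-6 - 33708) = 1/(-33714) = -1/33714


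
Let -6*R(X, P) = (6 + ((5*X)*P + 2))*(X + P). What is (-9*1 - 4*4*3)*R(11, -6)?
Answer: -15295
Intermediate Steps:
R(X, P) = -(8 + 5*P*X)*(P + X)/6 (R(X, P) = -(6 + ((5*X)*P + 2))*(X + P)/6 = -(6 + (5*P*X + 2))*(P + X)/6 = -(6 + (2 + 5*P*X))*(P + X)/6 = -(8 + 5*P*X)*(P + X)/6)
(-9*1 - 4*4*3)*R(11, -6) = (-9*1 - 4*4*3)*(-4/3*(-6) - 4/3*11 - 5/6*(-6)*11**2 - 5/6*11*(-6)**2) = (-9 - 16*3)*(8 - 44/3 - 5/6*(-6)*121 - 5/6*11*36) = (-9 - 48)*(8 - 44/3 + 605 - 330) = -57*805/3 = -15295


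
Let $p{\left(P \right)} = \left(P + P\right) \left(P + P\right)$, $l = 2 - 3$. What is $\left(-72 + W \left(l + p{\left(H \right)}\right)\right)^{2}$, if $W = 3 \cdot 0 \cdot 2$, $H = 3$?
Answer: $5184$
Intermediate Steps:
$l = -1$ ($l = 2 - 3 = -1$)
$W = 0$ ($W = 0 \cdot 2 = 0$)
$p{\left(P \right)} = 4 P^{2}$ ($p{\left(P \right)} = 2 P 2 P = 4 P^{2}$)
$\left(-72 + W \left(l + p{\left(H \right)}\right)\right)^{2} = \left(-72 + 0 \left(-1 + 4 \cdot 3^{2}\right)\right)^{2} = \left(-72 + 0 \left(-1 + 4 \cdot 9\right)\right)^{2} = \left(-72 + 0 \left(-1 + 36\right)\right)^{2} = \left(-72 + 0 \cdot 35\right)^{2} = \left(-72 + 0\right)^{2} = \left(-72\right)^{2} = 5184$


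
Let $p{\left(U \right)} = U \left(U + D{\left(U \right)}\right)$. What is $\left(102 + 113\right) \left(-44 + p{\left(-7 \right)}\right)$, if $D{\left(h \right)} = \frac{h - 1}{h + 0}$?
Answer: $-645$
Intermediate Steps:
$D{\left(h \right)} = \frac{-1 + h}{h}$
$p{\left(U \right)} = U \left(U + \frac{-1 + U}{U}\right)$
$\left(102 + 113\right) \left(-44 + p{\left(-7 \right)}\right) = \left(102 + 113\right) \left(-44 - \left(8 - 49\right)\right) = 215 \left(-44 - -41\right) = 215 \left(-44 + 41\right) = 215 \left(-3\right) = -645$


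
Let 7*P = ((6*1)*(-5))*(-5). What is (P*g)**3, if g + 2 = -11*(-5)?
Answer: 502459875000/343 ≈ 1.4649e+9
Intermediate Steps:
P = 150/7 (P = (((6*1)*(-5))*(-5))/7 = ((6*(-5))*(-5))/7 = (-30*(-5))/7 = (1/7)*150 = 150/7 ≈ 21.429)
g = 53 (g = -2 - 11*(-5) = -2 + 55 = 53)
(P*g)**3 = ((150/7)*53)**3 = (7950/7)**3 = 502459875000/343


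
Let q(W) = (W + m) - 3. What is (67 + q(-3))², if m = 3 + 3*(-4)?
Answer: 2704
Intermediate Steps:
m = -9 (m = 3 - 12 = -9)
q(W) = -12 + W (q(W) = (W - 9) - 3 = (-9 + W) - 3 = -12 + W)
(67 + q(-3))² = (67 + (-12 - 3))² = (67 - 15)² = 52² = 2704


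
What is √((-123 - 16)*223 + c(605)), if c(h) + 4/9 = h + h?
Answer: I*√268087/3 ≈ 172.59*I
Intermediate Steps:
c(h) = -4/9 + 2*h (c(h) = -4/9 + (h + h) = -4/9 + 2*h)
√((-123 - 16)*223 + c(605)) = √((-123 - 16)*223 + (-4/9 + 2*605)) = √(-139*223 + (-4/9 + 1210)) = √(-30997 + 10886/9) = √(-268087/9) = I*√268087/3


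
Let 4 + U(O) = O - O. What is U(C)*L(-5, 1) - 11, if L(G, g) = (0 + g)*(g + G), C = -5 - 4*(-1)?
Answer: 5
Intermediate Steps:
C = -1 (C = -5 + 4 = -1)
L(G, g) = g*(G + g)
U(O) = -4 (U(O) = -4 + (O - O) = -4 + 0 = -4)
U(C)*L(-5, 1) - 11 = -4*(-5 + 1) - 11 = -4*(-4) - 11 = 16 - 11 = 5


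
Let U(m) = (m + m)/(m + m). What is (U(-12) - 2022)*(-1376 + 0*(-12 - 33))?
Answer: 2780896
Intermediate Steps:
U(m) = 1 (U(m) = (2*m)/((2*m)) = (2*m)*(1/(2*m)) = 1)
(U(-12) - 2022)*(-1376 + 0*(-12 - 33)) = (1 - 2022)*(-1376 + 0*(-12 - 33)) = -2021*(-1376 + 0*(-45)) = -2021*(-1376 + 0) = -2021*(-1376) = 2780896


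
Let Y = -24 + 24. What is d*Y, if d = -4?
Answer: 0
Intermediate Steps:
Y = 0
d*Y = -4*0 = 0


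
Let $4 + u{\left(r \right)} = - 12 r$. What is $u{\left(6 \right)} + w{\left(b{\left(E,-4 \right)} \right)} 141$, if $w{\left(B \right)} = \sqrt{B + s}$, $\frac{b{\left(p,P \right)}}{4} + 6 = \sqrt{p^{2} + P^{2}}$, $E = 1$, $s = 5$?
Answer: $-76 + 141 i \sqrt{19 - 4 \sqrt{17}} \approx -76.0 + 223.28 i$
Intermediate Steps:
$b{\left(p,P \right)} = -24 + 4 \sqrt{P^{2} + p^{2}}$ ($b{\left(p,P \right)} = -24 + 4 \sqrt{p^{2} + P^{2}} = -24 + 4 \sqrt{P^{2} + p^{2}}$)
$w{\left(B \right)} = \sqrt{5 + B}$ ($w{\left(B \right)} = \sqrt{B + 5} = \sqrt{5 + B}$)
$u{\left(r \right)} = -4 - 12 r$
$u{\left(6 \right)} + w{\left(b{\left(E,-4 \right)} \right)} 141 = \left(-4 - 72\right) + \sqrt{5 - \left(24 - 4 \sqrt{\left(-4\right)^{2} + 1^{2}}\right)} 141 = \left(-4 - 72\right) + \sqrt{5 - \left(24 - 4 \sqrt{16 + 1}\right)} 141 = -76 + \sqrt{5 - \left(24 - 4 \sqrt{17}\right)} 141 = -76 + \sqrt{-19 + 4 \sqrt{17}} \cdot 141 = -76 + 141 \sqrt{-19 + 4 \sqrt{17}}$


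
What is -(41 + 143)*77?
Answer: -14168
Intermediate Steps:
-(41 + 143)*77 = -184*77 = -1*14168 = -14168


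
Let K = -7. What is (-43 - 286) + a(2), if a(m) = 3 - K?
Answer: -319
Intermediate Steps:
a(m) = 10 (a(m) = 3 - 1*(-7) = 3 + 7 = 10)
(-43 - 286) + a(2) = (-43 - 286) + 10 = -329 + 10 = -319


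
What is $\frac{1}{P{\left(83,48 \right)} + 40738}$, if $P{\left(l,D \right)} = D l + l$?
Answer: $\frac{1}{44805} \approx 2.2319 \cdot 10^{-5}$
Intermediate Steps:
$P{\left(l,D \right)} = l + D l$
$\frac{1}{P{\left(83,48 \right)} + 40738} = \frac{1}{83 \left(1 + 48\right) + 40738} = \frac{1}{83 \cdot 49 + 40738} = \frac{1}{4067 + 40738} = \frac{1}{44805}$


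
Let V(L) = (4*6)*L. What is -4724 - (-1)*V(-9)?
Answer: -4940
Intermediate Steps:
V(L) = 24*L
-4724 - (-1)*V(-9) = -4724 - (-1)*24*(-9) = -4724 - (-1)*(-216) = -4724 - 1*216 = -4724 - 216 = -4940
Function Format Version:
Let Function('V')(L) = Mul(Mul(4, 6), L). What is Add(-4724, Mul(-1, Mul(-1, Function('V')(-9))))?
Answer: -4940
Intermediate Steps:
Function('V')(L) = Mul(24, L)
Add(-4724, Mul(-1, Mul(-1, Function('V')(-9)))) = Add(-4724, Mul(-1, Mul(-1, Mul(24, -9)))) = Add(-4724, Mul(-1, Mul(-1, -216))) = Add(-4724, Mul(-1, 216)) = Add(-4724, -216) = -4940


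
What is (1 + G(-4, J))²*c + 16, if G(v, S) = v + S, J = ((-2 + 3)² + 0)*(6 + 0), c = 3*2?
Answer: 70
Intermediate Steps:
c = 6
J = 6 (J = (1² + 0)*6 = (1 + 0)*6 = 1*6 = 6)
G(v, S) = S + v
(1 + G(-4, J))²*c + 16 = (1 + (6 - 4))²*6 + 16 = (1 + 2)²*6 + 16 = 3²*6 + 16 = 9*6 + 16 = 54 + 16 = 70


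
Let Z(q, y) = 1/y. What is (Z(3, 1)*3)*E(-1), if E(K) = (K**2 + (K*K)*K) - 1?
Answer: -3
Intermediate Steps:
E(K) = -1 + K**2 + K**3 (E(K) = (K**2 + K**2*K) - 1 = (K**2 + K**3) - 1 = -1 + K**2 + K**3)
(Z(3, 1)*3)*E(-1) = (3/1)*(-1 + (-1)**2 + (-1)**3) = (1*3)*(-1 + 1 - 1) = 3*(-1) = -3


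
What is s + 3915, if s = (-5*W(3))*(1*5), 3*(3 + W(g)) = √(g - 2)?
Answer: 11945/3 ≈ 3981.7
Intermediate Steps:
W(g) = -3 + √(-2 + g)/3 (W(g) = -3 + √(g - 2)/3 = -3 + √(-2 + g)/3)
s = 200/3 (s = (-5*(-3 + √(-2 + 3)/3))*(1*5) = -5*(-3 + √1/3)*5 = -5*(-3 + (⅓)*1)*5 = -5*(-3 + ⅓)*5 = -5*(-8/3)*5 = (40/3)*5 = 200/3 ≈ 66.667)
s + 3915 = 200/3 + 3915 = 11945/3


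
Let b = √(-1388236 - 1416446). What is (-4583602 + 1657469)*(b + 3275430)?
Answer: -9584343812190 - 2926133*I*√2804682 ≈ -9.5843e+12 - 4.9004e+9*I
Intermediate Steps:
b = I*√2804682 (b = √(-2804682) = I*√2804682 ≈ 1674.7*I)
(-4583602 + 1657469)*(b + 3275430) = (-4583602 + 1657469)*(I*√2804682 + 3275430) = -2926133*(3275430 + I*√2804682) = -9584343812190 - 2926133*I*√2804682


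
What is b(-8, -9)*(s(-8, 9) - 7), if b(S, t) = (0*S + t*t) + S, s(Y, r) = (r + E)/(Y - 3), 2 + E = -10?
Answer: -5402/11 ≈ -491.09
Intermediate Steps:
E = -12 (E = -2 - 10 = -12)
s(Y, r) = (-12 + r)/(-3 + Y) (s(Y, r) = (r - 12)/(Y - 3) = (-12 + r)/(-3 + Y))
b(S, t) = S + t² (b(S, t) = (0 + t²) + S = t² + S = S + t²)
b(-8, -9)*(s(-8, 9) - 7) = (-8 + (-9)²)*((-12 + 9)/(-3 - 8) - 7) = (-8 + 81)*(-3/(-11) - 7) = 73*(-1/11*(-3) - 7) = 73*(3/11 - 7) = 73*(-74/11) = -5402/11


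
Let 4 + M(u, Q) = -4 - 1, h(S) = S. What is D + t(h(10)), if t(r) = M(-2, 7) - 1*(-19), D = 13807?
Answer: 13817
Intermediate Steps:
M(u, Q) = -9 (M(u, Q) = -4 + (-4 - 1) = -4 - 5 = -9)
t(r) = 10 (t(r) = -9 - 1*(-19) = -9 + 19 = 10)
D + t(h(10)) = 13807 + 10 = 13817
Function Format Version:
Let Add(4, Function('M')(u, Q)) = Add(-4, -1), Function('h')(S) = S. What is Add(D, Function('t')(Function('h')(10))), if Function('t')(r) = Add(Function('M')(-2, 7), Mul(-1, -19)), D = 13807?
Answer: 13817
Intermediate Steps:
Function('M')(u, Q) = -9 (Function('M')(u, Q) = Add(-4, Add(-4, -1)) = Add(-4, -5) = -9)
Function('t')(r) = 10 (Function('t')(r) = Add(-9, Mul(-1, -19)) = Add(-9, 19) = 10)
Add(D, Function('t')(Function('h')(10))) = Add(13807, 10) = 13817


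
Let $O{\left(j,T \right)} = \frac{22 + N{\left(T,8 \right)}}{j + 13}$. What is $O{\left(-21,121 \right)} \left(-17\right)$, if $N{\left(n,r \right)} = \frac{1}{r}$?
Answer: $\frac{3009}{64} \approx 47.016$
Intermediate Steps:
$O{\left(j,T \right)} = \frac{177}{8 \left(13 + j\right)}$ ($O{\left(j,T \right)} = \frac{22 + \frac{1}{8}}{j + 13} = \frac{22 + \frac{1}{8}}{13 + j} = \frac{177}{8 \left(13 + j\right)}$)
$O{\left(-21,121 \right)} \left(-17\right) = \frac{177}{8 \left(13 - 21\right)} \left(-17\right) = \frac{177}{8 \left(-8\right)} \left(-17\right) = \frac{177}{8} \left(- \frac{1}{8}\right) \left(-17\right) = \left(- \frac{177}{64}\right) \left(-17\right) = \frac{3009}{64}$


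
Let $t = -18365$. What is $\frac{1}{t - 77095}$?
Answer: $- \frac{1}{95460} \approx -1.0476 \cdot 10^{-5}$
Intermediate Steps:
$\frac{1}{t - 77095} = \frac{1}{-18365 - 77095} = \frac{1}{-95460} = - \frac{1}{95460}$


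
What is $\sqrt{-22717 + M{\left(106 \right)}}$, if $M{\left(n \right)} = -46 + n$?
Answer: $i \sqrt{22657} \approx 150.52 i$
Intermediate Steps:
$\sqrt{-22717 + M{\left(106 \right)}} = \sqrt{-22717 + \left(-46 + 106\right)} = \sqrt{-22717 + 60} = \sqrt{-22657} = i \sqrt{22657}$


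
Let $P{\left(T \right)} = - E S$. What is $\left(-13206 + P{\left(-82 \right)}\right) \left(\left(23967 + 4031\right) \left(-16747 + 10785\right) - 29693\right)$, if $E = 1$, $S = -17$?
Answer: $2201953259341$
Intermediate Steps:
$P{\left(T \right)} = 17$ ($P{\left(T \right)} = \left(-1\right) 1 \left(-17\right) = \left(-1\right) \left(-17\right) = 17$)
$\left(-13206 + P{\left(-82 \right)}\right) \left(\left(23967 + 4031\right) \left(-16747 + 10785\right) - 29693\right) = \left(-13206 + 17\right) \left(\left(23967 + 4031\right) \left(-16747 + 10785\right) - 29693\right) = - 13189 \left(27998 \left(-5962\right) - 29693\right) = - 13189 \left(-166924076 - 29693\right) = \left(-13189\right) \left(-166953769\right) = 2201953259341$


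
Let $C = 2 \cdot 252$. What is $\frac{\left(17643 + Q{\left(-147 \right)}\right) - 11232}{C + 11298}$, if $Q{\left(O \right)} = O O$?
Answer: $\frac{4670}{1967} \approx 2.3742$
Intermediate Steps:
$C = 504$
$Q{\left(O \right)} = O^{2}$
$\frac{\left(17643 + Q{\left(-147 \right)}\right) - 11232}{C + 11298} = \frac{\left(17643 + \left(-147\right)^{2}\right) - 11232}{504 + 11298} = \frac{\left(17643 + 21609\right) - 11232}{11802} = \left(39252 - 11232\right) \frac{1}{11802} = 28020 \cdot \frac{1}{11802} = \frac{4670}{1967}$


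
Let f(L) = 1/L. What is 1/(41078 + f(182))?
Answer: 182/7476197 ≈ 2.4344e-5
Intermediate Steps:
1/(41078 + f(182)) = 1/(41078 + 1/182) = 1/(7476197/182) = 182/7476197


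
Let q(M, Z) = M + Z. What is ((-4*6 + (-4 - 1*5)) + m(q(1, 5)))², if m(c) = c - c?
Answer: 1089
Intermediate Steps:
m(c) = 0
((-4*6 + (-4 - 1*5)) + m(q(1, 5)))² = ((-4*6 + (-4 - 1*5)) + 0)² = ((-24 + (-4 - 5)) + 0)² = ((-24 - 9) + 0)² = (-33 + 0)² = (-33)² = 1089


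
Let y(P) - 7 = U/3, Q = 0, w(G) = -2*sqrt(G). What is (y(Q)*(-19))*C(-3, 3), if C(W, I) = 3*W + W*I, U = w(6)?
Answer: 2394 - 228*sqrt(6) ≈ 1835.5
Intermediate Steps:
U = -2*sqrt(6) ≈ -4.8990
y(P) = 7 - 2*sqrt(6)/3
C(W, I) = 3*W + I*W
(y(Q)*(-19))*C(-3, 3) = ((7 - 2*sqrt(6)/3)*(-19))*(-3*(3 + 3)) = (-133 + 38*sqrt(6)/3)*(-3*6) = (-133 + 38*sqrt(6)/3)*(-18) = 2394 - 228*sqrt(6)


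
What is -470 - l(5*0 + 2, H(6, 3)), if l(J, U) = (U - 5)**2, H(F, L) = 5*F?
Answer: -1095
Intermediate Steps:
l(J, U) = (-5 + U)**2
-470 - l(5*0 + 2, H(6, 3)) = -470 - (-5 + 5*6)**2 = -470 - (-5 + 30)**2 = -470 - 1*25**2 = -470 - 1*625 = -470 - 625 = -1095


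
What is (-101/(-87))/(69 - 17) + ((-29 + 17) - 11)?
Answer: -103951/4524 ≈ -22.978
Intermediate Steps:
(-101/(-87))/(69 - 17) + ((-29 + 17) - 11) = -101*(-1/87)/52 + (-12 - 11) = (101/87)*(1/52) - 23 = 101/4524 - 23 = -103951/4524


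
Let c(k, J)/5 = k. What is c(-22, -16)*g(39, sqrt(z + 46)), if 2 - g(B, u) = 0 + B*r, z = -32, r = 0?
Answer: -220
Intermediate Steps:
c(k, J) = 5*k
g(B, u) = 2 (g(B, u) = 2 - (0 + B*0) = 2 - (0 + 0) = 2 - 1*0 = 2 + 0 = 2)
c(-22, -16)*g(39, sqrt(z + 46)) = (5*(-22))*2 = -110*2 = -220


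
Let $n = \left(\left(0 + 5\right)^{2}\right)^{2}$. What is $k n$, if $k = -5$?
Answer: $-3125$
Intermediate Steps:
$n = 625$ ($n = \left(5^{2}\right)^{2} = 25^{2} = 625$)
$k n = \left(-5\right) 625 = -3125$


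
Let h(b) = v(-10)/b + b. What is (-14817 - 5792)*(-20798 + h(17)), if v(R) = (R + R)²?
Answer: 7272442093/17 ≈ 4.2779e+8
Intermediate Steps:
v(R) = 4*R² (v(R) = (2*R)² = 4*R²)
h(b) = b + 400/b (h(b) = (4*(-10)²)/b + b = (4*100)/b + b = 400/b + b = b + 400/b)
(-14817 - 5792)*(-20798 + h(17)) = (-14817 - 5792)*(-20798 + (17 + 400/17)) = -20609*(-20798 + (17 + 400*(1/17))) = -20609*(-20798 + (17 + 400/17)) = -20609*(-20798 + 689/17) = -20609*(-352877/17) = 7272442093/17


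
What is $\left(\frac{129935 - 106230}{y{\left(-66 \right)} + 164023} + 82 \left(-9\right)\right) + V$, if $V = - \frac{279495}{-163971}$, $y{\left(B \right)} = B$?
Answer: $- \frac{2198980280224}{2987132583} \approx -736.15$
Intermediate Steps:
$V = \frac{31055}{18219}$ ($V = \left(-279495\right) \left(- \frac{1}{163971}\right) = \frac{31055}{18219} \approx 1.7045$)
$\left(\frac{129935 - 106230}{y{\left(-66 \right)} + 164023} + 82 \left(-9\right)\right) + V = \left(\frac{129935 - 106230}{-66 + 164023} + 82 \left(-9\right)\right) + \frac{31055}{18219} = \left(\frac{23705}{163957} - 738\right) + \frac{31055}{18219} = - \frac{120976561}{163957} + \frac{31055}{18219} = - \frac{2198980280224}{2987132583}$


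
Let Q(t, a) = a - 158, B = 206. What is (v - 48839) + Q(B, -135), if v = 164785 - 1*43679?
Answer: 71974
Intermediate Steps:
v = 121106 (v = 164785 - 43679 = 121106)
Q(t, a) = -158 + a
(v - 48839) + Q(B, -135) = (121106 - 48839) + (-158 - 135) = 72267 - 293 = 71974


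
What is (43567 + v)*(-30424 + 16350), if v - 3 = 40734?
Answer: -1186494496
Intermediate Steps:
v = 40737 (v = 3 + 40734 = 40737)
(43567 + v)*(-30424 + 16350) = (43567 + 40737)*(-30424 + 16350) = 84304*(-14074) = -1186494496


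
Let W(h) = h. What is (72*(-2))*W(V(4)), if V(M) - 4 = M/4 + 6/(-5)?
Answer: -2736/5 ≈ -547.20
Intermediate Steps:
V(M) = 14/5 + M/4 (V(M) = 4 + (M/4 + 6/(-5)) = 4 + (M*(¼) + 6*(-⅕)) = 4 + (M/4 - 6/5) = 4 + (-6/5 + M/4) = 14/5 + M/4)
(72*(-2))*W(V(4)) = (72*(-2))*(14/5 + (¼)*4) = -144*(14/5 + 1) = -144*19/5 = -2736/5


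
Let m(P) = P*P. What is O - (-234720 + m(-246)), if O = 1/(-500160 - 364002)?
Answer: 150540477047/864162 ≈ 1.7420e+5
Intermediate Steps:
m(P) = P**2
O = -1/864162 (O = 1/(-864162) = -1/864162 ≈ -1.1572e-6)
O - (-234720 + m(-246)) = -1/864162 - (-234720 + (-246)**2) = -1/864162 - (-234720 + 60516) = -1/864162 - 1*(-174204) = -1/864162 + 174204 = 150540477047/864162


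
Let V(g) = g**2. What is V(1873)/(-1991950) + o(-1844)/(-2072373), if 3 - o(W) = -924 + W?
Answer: -7275671513567/4128063397350 ≈ -1.7625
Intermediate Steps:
o(W) = 927 - W (o(W) = 3 - (-924 + W) = 3 + (924 - W) = 927 - W)
V(1873)/(-1991950) + o(-1844)/(-2072373) = 1873**2/(-1991950) + (927 - 1*(-1844))/(-2072373) = 3508129*(-1/1991950) + (927 + 1844)*(-1/2072373) = -3508129/1991950 + 2771*(-1/2072373) = -3508129/1991950 - 2771/2072373 = -7275671513567/4128063397350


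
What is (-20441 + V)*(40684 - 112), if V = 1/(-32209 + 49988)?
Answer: -641073829032/773 ≈ -8.2933e+8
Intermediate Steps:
V = 1/17779 ≈ 5.6246e-5
(-20441 + V)*(40684 - 112) = (-20441 + 1/17779)*(40684 - 112) = -363420538/17779*40572 = -641073829032/773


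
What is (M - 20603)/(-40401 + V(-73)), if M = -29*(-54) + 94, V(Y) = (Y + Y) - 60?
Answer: 18943/40607 ≈ 0.46650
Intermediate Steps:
V(Y) = -60 + 2*Y (V(Y) = 2*Y - 60 = -60 + 2*Y)
M = 1660 (M = 1566 + 94 = 1660)
(M - 20603)/(-40401 + V(-73)) = (1660 - 20603)/(-40401 + (-60 + 2*(-73))) = -18943/(-40401 + (-60 - 146)) = -18943/(-40401 - 206) = -18943/(-40607) = -18943*(-1/40607) = 18943/40607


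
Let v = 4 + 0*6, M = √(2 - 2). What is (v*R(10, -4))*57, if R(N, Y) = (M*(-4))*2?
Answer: 0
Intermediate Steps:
M = 0 (M = √0 = 0)
R(N, Y) = 0 (R(N, Y) = (0*(-4))*2 = 0*2 = 0)
v = 4 (v = 4 + 0 = 4)
(v*R(10, -4))*57 = (4*0)*57 = 0*57 = 0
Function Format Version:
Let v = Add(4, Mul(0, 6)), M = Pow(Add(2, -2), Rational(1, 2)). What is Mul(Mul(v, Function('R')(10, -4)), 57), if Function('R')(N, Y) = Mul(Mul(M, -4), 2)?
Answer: 0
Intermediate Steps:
M = 0 (M = Pow(0, Rational(1, 2)) = 0)
Function('R')(N, Y) = 0 (Function('R')(N, Y) = Mul(Mul(0, -4), 2) = Mul(0, 2) = 0)
v = 4 (v = Add(4, 0) = 4)
Mul(Mul(v, Function('R')(10, -4)), 57) = Mul(Mul(4, 0), 57) = Mul(0, 57) = 0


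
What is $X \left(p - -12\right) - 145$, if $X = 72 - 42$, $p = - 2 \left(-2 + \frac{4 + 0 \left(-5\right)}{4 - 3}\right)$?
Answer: $95$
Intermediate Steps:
$p = -4$ ($p = - 2 \left(-2 + \frac{4 + 0}{1}\right) = - 2 \left(-2 + 4 \cdot 1\right) = - 2 \left(-2 + 4\right) = \left(-2\right) 2 = -4$)
$X = 30$
$X \left(p - -12\right) - 145 = 30 \left(-4 - -12\right) - 145 = 30 \left(-4 + 12\right) - 145 = 30 \cdot 8 - 145 = 240 - 145 = 95$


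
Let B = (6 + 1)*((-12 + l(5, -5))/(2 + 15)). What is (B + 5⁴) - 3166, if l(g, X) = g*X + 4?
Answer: -43428/17 ≈ -2554.6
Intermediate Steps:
l(g, X) = 4 + X*g (l(g, X) = X*g + 4 = 4 + X*g)
B = -231/17 (B = (6 + 1)*((-12 + (4 - 5*5))/(2 + 15)) = 7*((-12 + (4 - 25))/17) = 7*((-12 - 21)*(1/17)) = 7*(-33*1/17) = 7*(-33/17) = -231/17 ≈ -13.588)
(B + 5⁴) - 3166 = (-231/17 + 5⁴) - 3166 = (-231/17 + 625) - 3166 = 10394/17 - 3166 = -43428/17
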